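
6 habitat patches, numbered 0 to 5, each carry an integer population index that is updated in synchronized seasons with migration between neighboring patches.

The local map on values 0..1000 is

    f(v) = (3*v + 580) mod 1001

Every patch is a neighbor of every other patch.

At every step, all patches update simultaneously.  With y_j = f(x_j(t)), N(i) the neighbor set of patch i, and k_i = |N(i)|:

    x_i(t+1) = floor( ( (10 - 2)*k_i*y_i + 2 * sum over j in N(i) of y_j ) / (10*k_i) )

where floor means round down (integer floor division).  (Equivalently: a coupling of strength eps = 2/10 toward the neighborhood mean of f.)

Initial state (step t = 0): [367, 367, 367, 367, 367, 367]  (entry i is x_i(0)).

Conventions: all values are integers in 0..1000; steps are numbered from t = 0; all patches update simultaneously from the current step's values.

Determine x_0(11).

Simulating step by step:
t=0: [367, 367, 367, 367, 367, 367]
t=1: [680, 680, 680, 680, 680, 680]
t=2: [618, 618, 618, 618, 618, 618]
t=3: [432, 432, 432, 432, 432, 432]
t=4: [875, 875, 875, 875, 875, 875]
t=5: [202, 202, 202, 202, 202, 202]
t=6: [185, 185, 185, 185, 185, 185]
t=7: [134, 134, 134, 134, 134, 134]
t=8: [982, 982, 982, 982, 982, 982]
t=9: [523, 523, 523, 523, 523, 523]
t=10: [147, 147, 147, 147, 147, 147]
t=11: [20, 20, 20, 20, 20, 20]

Answer: x_0(11) = 20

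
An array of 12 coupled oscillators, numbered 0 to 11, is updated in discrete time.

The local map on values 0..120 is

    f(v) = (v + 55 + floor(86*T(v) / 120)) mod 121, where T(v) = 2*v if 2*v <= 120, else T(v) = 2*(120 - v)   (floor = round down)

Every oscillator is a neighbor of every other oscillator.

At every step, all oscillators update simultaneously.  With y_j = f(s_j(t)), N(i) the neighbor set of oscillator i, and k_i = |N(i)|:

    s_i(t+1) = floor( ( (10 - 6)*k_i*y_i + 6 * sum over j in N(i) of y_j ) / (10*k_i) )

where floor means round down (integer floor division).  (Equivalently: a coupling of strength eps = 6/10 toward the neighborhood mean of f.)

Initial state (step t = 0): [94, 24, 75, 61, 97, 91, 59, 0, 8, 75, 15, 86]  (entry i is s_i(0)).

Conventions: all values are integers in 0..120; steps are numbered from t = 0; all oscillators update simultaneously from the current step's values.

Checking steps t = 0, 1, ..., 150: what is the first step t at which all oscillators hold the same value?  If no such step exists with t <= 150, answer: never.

Simulating step by step:
t=0: [94, 24, 75, 61, 97, 91, 59, 0, 8, 75, 15, 86]  (not all equal)
t=1: [71, 87, 74, 76, 70, 71, 75, 67, 74, 74, 80, 72]  (not all equal)
t=2: [73, 71, 73, 73, 73, 73, 73, 74, 73, 73, 72, 73]  (not all equal)
t=3: [74, 74, 74, 74, 74, 74, 74, 73, 74, 74, 74, 74]  (not all equal)
t=4: [73, 73, 73, 73, 73, 73, 73, 73, 73, 73, 73, 73]  (all equal)

Answer: 4
Key observation: Synchronization is absorbing here: once all oscillators are equal they stay equal, and step 4 is the first all-equal step.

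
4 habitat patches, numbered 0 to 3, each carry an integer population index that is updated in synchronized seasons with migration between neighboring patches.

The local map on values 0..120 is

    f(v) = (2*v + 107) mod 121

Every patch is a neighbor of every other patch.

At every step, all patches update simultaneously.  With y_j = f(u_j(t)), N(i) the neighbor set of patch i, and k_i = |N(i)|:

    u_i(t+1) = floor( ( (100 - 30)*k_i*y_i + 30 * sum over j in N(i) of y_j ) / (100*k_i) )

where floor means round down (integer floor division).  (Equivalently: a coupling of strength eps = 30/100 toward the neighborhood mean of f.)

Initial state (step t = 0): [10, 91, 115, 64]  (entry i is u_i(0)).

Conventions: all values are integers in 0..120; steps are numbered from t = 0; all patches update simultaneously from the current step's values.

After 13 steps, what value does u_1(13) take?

Answer: u_1(13) = 61

Derivation:
t=0: [10, 91, 115, 64]
t=1: [29, 54, 83, 94]
t=2: [48, 78, 40, 54]
t=3: [75, 38, 65, 82]
t=4: [31, 59, 91, 39]
t=5: [55, 88, 54, 64]
t=6: [92, 59, 90, 102]
t=7: [56, 89, 53, 68]
t=8: [82, 49, 78, 24]
t=9: [34, 67, 29, 37]
t=10: [60, 99, 54, 63]
t=11: [101, 75, 93, 104]
t=12: [60, 29, 51, 64]
t=13: [98, 61, 88, 103]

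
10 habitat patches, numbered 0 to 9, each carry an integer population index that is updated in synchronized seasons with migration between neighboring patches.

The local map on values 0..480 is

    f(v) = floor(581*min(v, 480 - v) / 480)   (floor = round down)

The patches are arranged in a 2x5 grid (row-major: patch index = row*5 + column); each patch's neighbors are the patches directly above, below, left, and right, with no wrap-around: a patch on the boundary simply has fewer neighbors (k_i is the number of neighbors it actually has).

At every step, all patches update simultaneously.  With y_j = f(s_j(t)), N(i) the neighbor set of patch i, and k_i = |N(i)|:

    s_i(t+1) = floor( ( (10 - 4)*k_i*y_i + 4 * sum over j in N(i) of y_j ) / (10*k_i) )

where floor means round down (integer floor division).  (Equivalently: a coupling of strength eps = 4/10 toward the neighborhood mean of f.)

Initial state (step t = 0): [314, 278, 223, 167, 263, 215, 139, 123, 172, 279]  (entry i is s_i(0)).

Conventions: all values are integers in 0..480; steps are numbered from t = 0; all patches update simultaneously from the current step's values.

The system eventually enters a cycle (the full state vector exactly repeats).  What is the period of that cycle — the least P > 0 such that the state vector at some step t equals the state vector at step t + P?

Answer: 4
Key observation: The state at step 40, [288, 288, 288, 288, 288, 288, 288, 288, 288, 288], reappears at step 44 — and no state repeats earlier — so the cycle the system enters has period 4.

Derivation:
t=0: [314, 278, 223, 167, 263, 215, 139, 123, 172, 279]
t=1: [220, 231, 240, 219, 246, 229, 187, 174, 203, 239]
t=2: [270, 271, 274, 268, 280, 264, 237, 227, 248, 279]
t=3: [255, 256, 253, 256, 245, 264, 276, 273, 271, 250]
t=4: [269, 268, 270, 270, 280, 260, 251, 252, 257, 274]
t=5: [257, 258, 257, 254, 245, 266, 272, 271, 265, 251]
t=6: [266, 266, 267, 272, 280, 259, 254, 255, 262, 275]
t=7: [260, 260, 258, 252, 245, 266, 270, 268, 260, 249]
t=8: [264, 264, 267, 274, 281, 259, 256, 258, 267, 277]
t=9: [262, 261, 257, 249, 242, 266, 268, 265, 255, 246]
t=10: [262, 264, 268, 277, 285, 259, 258, 262, 272, 281]
t=11: [263, 261, 256, 246, 238, 266, 266, 261, 250, 241]
t=12: [262, 264, 271, 281, 287, 259, 260, 266, 278, 286]
t=13: [263, 260, 252, 241, 234, 266, 264, 257, 244, 235]
t=14: [262, 266, 274, 285, 284, 260, 262, 270, 283, 284]
t=15: [262, 258, 249, 238, 236, 264, 261, 252, 239, 237]
t=16: [263, 268, 278, 286, 285, 262, 266, 276, 286, 286]
t=17: [261, 255, 244, 235, 235, 262, 257, 245, 235, 234]
t=18: [266, 272, 283, 284, 283, 264, 270, 282, 283, 283]
t=19: [257, 250, 239, 237, 237, 259, 252, 240, 238, 238]
t=20: [270, 277, 287, 286, 286, 269, 276, 287, 288, 287]
t=21: [252, 244, 234, 233, 233, 253, 245, 234, 232, 233]
t=22: [276, 283, 283, 281, 282, 276, 282, 282, 280, 281]
t=23: [244, 239, 238, 239, 239, 244, 239, 239, 241, 240]
t=24: [285, 288, 288, 288, 289, 285, 288, 288, 289, 289]
t=25: [235, 232, 232, 231, 231, 235, 232, 231, 231, 231]
t=26: [283, 280, 279, 279, 279, 283, 280, 279, 279, 279]
t=27: [238, 241, 242, 243, 243, 238, 241, 242, 243, 243]
t=28: [288, 288, 287, 286, 286, 288, 288, 287, 286, 286]
t=29: [232, 232, 233, 233, 234, 232, 232, 233, 233, 234]
t=30: [280, 280, 281, 282, 282, 280, 280, 281, 282, 282]
t=31: [242, 241, 240, 239, 239, 242, 241, 240, 239, 239]
t=32: [288, 289, 289, 289, 289, 288, 289, 289, 289, 289]
t=33: [231, 231, 231, 231, 231, 231, 231, 231, 231, 231]
t=34: [279, 279, 279, 279, 279, 279, 279, 279, 279, 279]
t=35: [243, 243, 243, 243, 243, 243, 243, 243, 243, 243]
t=36: [286, 286, 286, 286, 286, 286, 286, 286, 286, 286]
t=37: [234, 234, 234, 234, 234, 234, 234, 234, 234, 234]
t=38: [283, 283, 283, 283, 283, 283, 283, 283, 283, 283]
t=39: [238, 238, 238, 238, 238, 238, 238, 238, 238, 238]
t=40: [288, 288, 288, 288, 288, 288, 288, 288, 288, 288]
t=41: [232, 232, 232, 232, 232, 232, 232, 232, 232, 232]
t=42: [280, 280, 280, 280, 280, 280, 280, 280, 280, 280]
t=43: [242, 242, 242, 242, 242, 242, 242, 242, 242, 242]
t=44: [288, 288, 288, 288, 288, 288, 288, 288, 288, 288]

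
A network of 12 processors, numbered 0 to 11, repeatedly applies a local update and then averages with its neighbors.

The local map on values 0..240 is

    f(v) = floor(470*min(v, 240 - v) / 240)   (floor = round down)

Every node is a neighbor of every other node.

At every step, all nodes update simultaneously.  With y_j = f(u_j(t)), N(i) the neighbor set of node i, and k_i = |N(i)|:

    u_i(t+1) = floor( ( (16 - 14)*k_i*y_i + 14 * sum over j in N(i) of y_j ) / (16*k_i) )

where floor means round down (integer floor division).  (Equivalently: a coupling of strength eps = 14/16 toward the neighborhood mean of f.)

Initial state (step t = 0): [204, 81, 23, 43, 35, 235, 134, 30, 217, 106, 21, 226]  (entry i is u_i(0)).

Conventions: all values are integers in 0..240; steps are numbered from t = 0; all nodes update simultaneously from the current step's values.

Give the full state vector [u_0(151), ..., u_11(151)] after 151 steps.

Answer: [41, 41, 41, 41, 41, 41, 41, 41, 41, 41, 41, 41]
Key observation: The state at step 12, [180, 180, 180, 180, 180, 180, 180, 180, 180, 180, 180, 180], reappears at step 21: the system is in a cycle of period 9 from step 12 on.  Therefore the state at step 151 equals the state at step 12 + ((151 - 12) mod 9) = 16, which is [41, 41, 41, 41, 41, 41, 41, 41, 41, 41, 41, 41].

Derivation:
t=0: [204, 81, 23, 43, 35, 235, 134, 30, 217, 106, 21, 226]
t=1: [84, 88, 83, 84, 84, 81, 90, 83, 83, 90, 82, 82]
t=2: [164, 165, 164, 164, 164, 164, 165, 164, 164, 165, 164, 164]
t=3: [147, 147, 147, 147, 147, 147, 147, 147, 147, 147, 147, 147]
t=4: [182, 182, 182, 182, 182, 182, 182, 182, 182, 182, 182, 182]
t=5: [113, 113, 113, 113, 113, 113, 113, 113, 113, 113, 113, 113]
t=6: [221, 221, 221, 221, 221, 221, 221, 221, 221, 221, 221, 221]
t=7: [37, 37, 37, 37, 37, 37, 37, 37, 37, 37, 37, 37]
t=8: [72, 72, 72, 72, 72, 72, 72, 72, 72, 72, 72, 72]
t=9: [141, 141, 141, 141, 141, 141, 141, 141, 141, 141, 141, 141]
t=10: [193, 193, 193, 193, 193, 193, 193, 193, 193, 193, 193, 193]
t=11: [92, 92, 92, 92, 92, 92, 92, 92, 92, 92, 92, 92]
t=12: [180, 180, 180, 180, 180, 180, 180, 180, 180, 180, 180, 180]
t=13: [117, 117, 117, 117, 117, 117, 117, 117, 117, 117, 117, 117]
t=14: [229, 229, 229, 229, 229, 229, 229, 229, 229, 229, 229, 229]
t=15: [21, 21, 21, 21, 21, 21, 21, 21, 21, 21, 21, 21]
t=16: [41, 41, 41, 41, 41, 41, 41, 41, 41, 41, 41, 41]
t=17: [80, 80, 80, 80, 80, 80, 80, 80, 80, 80, 80, 80]
t=18: [156, 156, 156, 156, 156, 156, 156, 156, 156, 156, 156, 156]
t=19: [164, 164, 164, 164, 164, 164, 164, 164, 164, 164, 164, 164]
t=20: [148, 148, 148, 148, 148, 148, 148, 148, 148, 148, 148, 148]
t=21: [180, 180, 180, 180, 180, 180, 180, 180, 180, 180, 180, 180]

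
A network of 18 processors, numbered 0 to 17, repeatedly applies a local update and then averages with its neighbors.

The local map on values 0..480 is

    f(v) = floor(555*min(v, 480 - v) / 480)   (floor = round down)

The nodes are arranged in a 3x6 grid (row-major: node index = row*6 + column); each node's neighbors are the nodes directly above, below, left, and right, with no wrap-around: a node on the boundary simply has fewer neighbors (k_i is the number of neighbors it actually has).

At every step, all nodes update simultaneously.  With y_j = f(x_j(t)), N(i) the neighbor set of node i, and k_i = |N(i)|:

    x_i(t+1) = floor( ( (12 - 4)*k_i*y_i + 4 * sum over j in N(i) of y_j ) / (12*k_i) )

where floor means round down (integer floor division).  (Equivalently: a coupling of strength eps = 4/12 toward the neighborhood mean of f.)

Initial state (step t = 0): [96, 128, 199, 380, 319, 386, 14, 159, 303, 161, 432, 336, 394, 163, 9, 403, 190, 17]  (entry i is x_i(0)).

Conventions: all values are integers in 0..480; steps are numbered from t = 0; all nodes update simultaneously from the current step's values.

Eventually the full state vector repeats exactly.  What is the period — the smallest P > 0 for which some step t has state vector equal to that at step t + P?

Simulating step by step:
t=0: [96, 128, 199, 380, 319, 386, 14, 159, 303, 161, 432, 336, 394, 163, 9, 403, 190, 17]
t=1: [101, 156, 205, 143, 154, 130, 54, 168, 186, 162, 99, 130, 100, 157, 60, 105, 164, 76]
t=2: [117, 180, 220, 176, 166, 154, 88, 182, 200, 175, 134, 139, 117, 162, 103, 130, 161, 114]
t=3: [141, 205, 240, 207, 186, 177, 120, 200, 219, 196, 164, 158, 138, 176, 142, 156, 172, 145]
t=4: [171, 232, 265, 239, 213, 202, 153, 223, 243, 222, 194, 183, 162, 196, 180, 185, 191, 174]
t=5: [205, 256, 256, 267, 245, 231, 188, 250, 263, 252, 227, 213, 191, 223, 217, 218, 217, 205]
t=6: [237, 257, 256, 252, 266, 264, 224, 258, 253, 259, 260, 249, 225, 253, 251, 252, 250, 240]
t=7: [268, 259, 259, 259, 249, 251, 260, 257, 260, 256, 255, 264, 260, 261, 263, 262, 264, 273]
t=8: [248, 254, 254, 256, 264, 262, 253, 256, 254, 257, 258, 250, 253, 253, 251, 252, 249, 242]
t=9: [265, 261, 260, 257, 251, 253, 262, 259, 260, 257, 257, 263, 262, 261, 263, 262, 266, 272]
t=10: [249, 252, 254, 257, 262, 260, 251, 254, 254, 256, 256, 251, 252, 252, 251, 251, 247, 242]
t=11: [265, 263, 260, 257, 253, 255, 263, 261, 261, 259, 259, 263, 263, 262, 263, 264, 268, 272]
t=12: [248, 250, 253, 257, 260, 258, 250, 252, 253, 254, 254, 250, 250, 251, 250, 249, 246, 242]
t=13: [267, 264, 261, 257, 255, 257, 265, 263, 262, 261, 261, 264, 264, 264, 264, 266, 269, 272]
t=14: [246, 249, 252, 256, 258, 256, 248, 249, 251, 252, 252, 249, 248, 249, 249, 247, 244, 242]
t=15: [269, 266, 263, 259, 257, 259, 268, 266, 264, 263, 263, 266, 267, 267, 266, 268, 271, 273]
t=16: [244, 246, 250, 254, 255, 254, 245, 246, 248, 249, 249, 247, 245, 246, 246, 245, 242, 240]
t=17: [271, 269, 265, 262, 261, 262, 271, 269, 268, 266, 267, 268, 270, 270, 269, 270, 273, 275]
t=18: [241, 243, 247, 251, 252, 251, 241, 242, 245, 246, 246, 245, 241, 242, 243, 242, 239, 238]
t=19: [275, 273, 269, 265, 264, 265, 275, 274, 271, 270, 270, 270, 275, 275, 273, 274, 275, 274]
t=20: [237, 239, 242, 246, 248, 247, 237, 238, 240, 242, 242, 242, 237, 237, 238, 238, 237, 238]
t=21: [274, 275, 274, 270, 269, 269, 274, 275, 276, 274, 274, 274, 274, 274, 275, 274, 274, 274]
t=22: [237, 237, 238, 241, 242, 242, 237, 237, 235, 238, 238, 238, 238, 237, 237, 237, 238, 238]
t=23: [274, 274, 274, 275, 275, 275, 274, 273, 272, 274, 275, 275, 274, 274, 273, 274, 274, 275]
t=24: [238, 238, 238, 237, 237, 237, 238, 238, 239, 238, 237, 237, 238, 238, 238, 238, 237, 237]
t=25: [275, 275, 275, 274, 274, 274, 275, 275, 275, 274, 274, 274, 275, 275, 275, 274, 274, 274]
t=26: [237, 237, 237, 237, 238, 238, 237, 237, 237, 237, 238, 238, 237, 237, 237, 237, 238, 238]
t=27: [274, 274, 274, 274, 274, 275, 274, 274, 274, 274, 274, 275, 274, 274, 274, 274, 274, 275]
t=28: [238, 238, 238, 238, 237, 237, 238, 238, 238, 238, 237, 237, 238, 238, 238, 238, 237, 237]
t=29: [275, 275, 275, 274, 274, 274, 275, 275, 275, 274, 274, 274, 275, 275, 275, 274, 274, 274]

Answer: 4
Key observation: The state at step 25, [275, 275, 275, 274, 274, 274, 275, 275, 275, 274, 274, 274, 275, 275, 275, 274, 274, 274], reappears at step 29 — and no state repeats earlier — so the cycle the system enters has period 4.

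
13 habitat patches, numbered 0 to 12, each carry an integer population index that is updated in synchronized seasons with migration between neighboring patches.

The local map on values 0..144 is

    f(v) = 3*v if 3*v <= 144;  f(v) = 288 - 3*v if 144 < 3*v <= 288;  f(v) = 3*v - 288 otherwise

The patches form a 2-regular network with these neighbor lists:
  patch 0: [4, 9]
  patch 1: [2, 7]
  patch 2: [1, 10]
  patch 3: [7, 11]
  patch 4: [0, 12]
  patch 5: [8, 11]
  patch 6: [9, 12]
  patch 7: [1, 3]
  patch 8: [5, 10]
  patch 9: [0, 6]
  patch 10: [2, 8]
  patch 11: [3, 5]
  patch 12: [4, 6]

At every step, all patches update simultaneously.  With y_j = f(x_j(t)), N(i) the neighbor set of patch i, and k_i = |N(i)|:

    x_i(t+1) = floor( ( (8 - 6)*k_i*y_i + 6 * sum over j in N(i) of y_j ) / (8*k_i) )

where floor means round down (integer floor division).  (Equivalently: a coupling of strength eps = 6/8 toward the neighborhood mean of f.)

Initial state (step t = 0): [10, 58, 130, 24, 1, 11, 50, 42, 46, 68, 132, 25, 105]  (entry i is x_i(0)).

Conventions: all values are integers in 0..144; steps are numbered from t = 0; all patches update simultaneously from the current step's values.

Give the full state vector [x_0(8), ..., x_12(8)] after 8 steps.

Answer: [90, 74, 49, 61, 96, 84, 96, 59, 61, 91, 51, 70, 123]

Derivation:
t=0: [10, 58, 130, 24, 1, 11, 50, 42, 46, 68, 132, 25, 105]
t=1: [40, 114, 108, 93, 22, 88, 76, 101, 87, 84, 117, 58, 59]
t=2: [68, 32, 52, 50, 103, 58, 70, 27, 39, 76, 39, 40, 75]
t=3: [51, 103, 112, 109, 60, 117, 65, 108, 115, 75, 122, 124, 52]
t=4: [97, 36, 49, 54, 127, 68, 96, 31, 67, 101, 58, 59, 108]
t=5: [41, 114, 118, 108, 37, 95, 19, 111, 96, 4, 114, 106, 43]
t=6: [76, 55, 57, 37, 122, 12, 67, 45, 21, 70, 38, 22, 95]
t=7: [73, 125, 118, 103, 43, 57, 52, 121, 72, 74, 96, 71, 62]
t=8: [90, 74, 49, 61, 96, 84, 96, 59, 61, 91, 51, 70, 123]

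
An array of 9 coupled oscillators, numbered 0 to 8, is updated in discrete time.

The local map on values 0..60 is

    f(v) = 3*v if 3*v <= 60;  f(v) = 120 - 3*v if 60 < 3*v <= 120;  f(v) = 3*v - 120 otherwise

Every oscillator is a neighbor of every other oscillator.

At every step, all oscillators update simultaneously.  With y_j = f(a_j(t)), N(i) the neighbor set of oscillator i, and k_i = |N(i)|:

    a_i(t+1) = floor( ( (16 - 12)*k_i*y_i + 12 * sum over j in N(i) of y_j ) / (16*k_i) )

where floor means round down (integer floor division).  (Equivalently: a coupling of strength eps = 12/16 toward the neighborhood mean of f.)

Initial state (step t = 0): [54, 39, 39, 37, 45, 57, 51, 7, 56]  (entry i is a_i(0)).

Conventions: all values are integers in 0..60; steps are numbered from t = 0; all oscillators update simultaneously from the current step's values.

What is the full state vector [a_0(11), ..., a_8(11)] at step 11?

Simulating step by step:
t=0: [54, 39, 39, 37, 45, 57, 51, 7, 56]
t=1: [27, 21, 21, 22, 23, 29, 26, 24, 28]
t=2: [45, 48, 48, 47, 47, 44, 45, 46, 44]
t=3: [17, 18, 18, 18, 18, 17, 17, 18, 17]
t=4: [52, 52, 52, 52, 52, 52, 52, 52, 52]
t=5: [36, 36, 36, 36, 36, 36, 36, 36, 36]
t=6: [12, 12, 12, 12, 12, 12, 12, 12, 12]
t=7: [36, 36, 36, 36, 36, 36, 36, 36, 36]
t=8: [12, 12, 12, 12, 12, 12, 12, 12, 12]
t=9: [36, 36, 36, 36, 36, 36, 36, 36, 36]
t=10: [12, 12, 12, 12, 12, 12, 12, 12, 12]
t=11: [36, 36, 36, 36, 36, 36, 36, 36, 36]

Answer: [36, 36, 36, 36, 36, 36, 36, 36, 36]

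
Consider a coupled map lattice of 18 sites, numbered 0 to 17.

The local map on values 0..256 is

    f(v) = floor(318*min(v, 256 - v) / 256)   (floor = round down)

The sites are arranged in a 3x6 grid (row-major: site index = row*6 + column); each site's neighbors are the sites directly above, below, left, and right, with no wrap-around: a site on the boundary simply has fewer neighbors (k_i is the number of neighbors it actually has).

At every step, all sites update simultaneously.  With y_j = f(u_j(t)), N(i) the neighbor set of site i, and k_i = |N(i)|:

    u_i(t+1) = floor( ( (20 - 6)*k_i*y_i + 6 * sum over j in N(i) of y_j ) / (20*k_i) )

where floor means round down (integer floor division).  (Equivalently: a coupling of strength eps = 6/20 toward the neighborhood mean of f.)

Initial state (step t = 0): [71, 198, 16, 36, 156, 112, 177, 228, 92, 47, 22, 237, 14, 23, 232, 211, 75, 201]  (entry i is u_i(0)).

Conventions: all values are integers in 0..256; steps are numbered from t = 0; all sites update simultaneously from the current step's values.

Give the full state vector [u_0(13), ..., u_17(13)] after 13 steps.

Simulating step by step:
t=0: [71, 198, 16, 36, 156, 112, 177, 228, 92, 47, 22, 237, 14, 23, 232, 211, 75, 201]
t=1: [87, 64, 36, 50, 107, 119, 82, 47, 90, 58, 41, 39, 30, 27, 40, 56, 80, 65]
t=2: [102, 76, 56, 68, 118, 129, 91, 64, 94, 72, 61, 61, 46, 37, 55, 70, 89, 78]
t=3: [119, 93, 77, 89, 133, 143, 105, 82, 104, 89, 84, 85, 63, 51, 72, 86, 102, 94]
t=4: [139, 114, 101, 112, 141, 136, 123, 103, 119, 110, 109, 109, 83, 70, 92, 106, 120, 115]
t=5: [145, 138, 130, 137, 141, 145, 143, 128, 140, 136, 136, 137, 107, 94, 116, 131, 145, 142]
t=6: [138, 147, 152, 147, 142, 139, 140, 152, 146, 148, 147, 145, 130, 124, 142, 151, 140, 141]
t=7: [144, 134, 130, 134, 140, 143, 143, 132, 135, 134, 136, 138, 153, 150, 140, 132, 141, 141]
t=8: [140, 150, 154, 150, 144, 141, 140, 150, 150, 151, 148, 145, 129, 134, 144, 151, 143, 142]
t=9: [142, 131, 127, 131, 138, 140, 144, 133, 131, 130, 134, 137, 154, 148, 138, 131, 138, 140]
t=10: [142, 153, 156, 154, 147, 144, 139, 150, 154, 155, 150, 146, 129, 136, 146, 153, 147, 144]
t=11: [139, 128, 124, 126, 134, 137, 144, 132, 126, 125, 131, 136, 154, 146, 135, 128, 134, 137]
t=12: [146, 156, 154, 155, 151, 147, 139, 152, 155, 155, 153, 149, 129, 138, 150, 156, 151, 147]
t=13: [135, 125, 125, 125, 129, 133, 143, 130, 125, 125, 127, 132, 153, 143, 131, 125, 129, 133]

Answer: [135, 125, 125, 125, 129, 133, 143, 130, 125, 125, 127, 132, 153, 143, 131, 125, 129, 133]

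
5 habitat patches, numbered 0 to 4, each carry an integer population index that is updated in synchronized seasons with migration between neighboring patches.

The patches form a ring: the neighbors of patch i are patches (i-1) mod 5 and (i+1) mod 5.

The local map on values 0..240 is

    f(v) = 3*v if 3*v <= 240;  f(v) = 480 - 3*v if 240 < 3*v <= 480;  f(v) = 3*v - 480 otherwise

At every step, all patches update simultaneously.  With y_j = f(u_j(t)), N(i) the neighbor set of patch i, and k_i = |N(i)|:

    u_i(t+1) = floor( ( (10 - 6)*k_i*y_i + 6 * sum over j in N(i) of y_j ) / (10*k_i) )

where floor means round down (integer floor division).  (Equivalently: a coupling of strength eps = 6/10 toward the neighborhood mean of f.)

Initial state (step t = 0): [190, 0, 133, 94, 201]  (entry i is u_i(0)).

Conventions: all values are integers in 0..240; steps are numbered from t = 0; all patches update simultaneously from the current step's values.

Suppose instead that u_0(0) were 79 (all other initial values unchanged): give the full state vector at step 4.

Simulating step by step:
t=0: [79, 0, 133, 94, 201]
t=1: [131, 95, 91, 140, 179]
t=2: [110, 166, 159, 103, 66]
t=3: [124, 53, 57, 128, 175]
t=4: [104, 147, 144, 103, 79]

Answer: [104, 147, 144, 103, 79]
Key observation: This trace re-runs the system from the modified initial state.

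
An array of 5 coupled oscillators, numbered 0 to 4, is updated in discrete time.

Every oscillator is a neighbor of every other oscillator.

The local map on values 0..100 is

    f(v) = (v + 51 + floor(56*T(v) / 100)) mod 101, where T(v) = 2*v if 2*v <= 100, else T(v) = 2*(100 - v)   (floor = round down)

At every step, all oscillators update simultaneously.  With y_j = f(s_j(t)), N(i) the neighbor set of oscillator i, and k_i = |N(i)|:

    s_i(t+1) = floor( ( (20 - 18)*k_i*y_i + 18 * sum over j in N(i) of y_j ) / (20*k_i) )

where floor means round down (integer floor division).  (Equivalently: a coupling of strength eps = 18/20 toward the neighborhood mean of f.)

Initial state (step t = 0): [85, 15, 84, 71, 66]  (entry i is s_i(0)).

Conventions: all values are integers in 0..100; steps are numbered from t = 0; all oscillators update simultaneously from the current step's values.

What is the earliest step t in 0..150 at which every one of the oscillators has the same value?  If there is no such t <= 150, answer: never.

Answer: 2
Key observation: Synchronization is absorbing here: once all oscillators are equal they stay equal, and step 2 is the first all-equal step.

Derivation:
t=0: [85, 15, 84, 71, 66]  (not all equal)
t=1: [59, 55, 59, 58, 58]  (not all equal)
t=2: [54, 54, 54, 54, 54]  (all equal)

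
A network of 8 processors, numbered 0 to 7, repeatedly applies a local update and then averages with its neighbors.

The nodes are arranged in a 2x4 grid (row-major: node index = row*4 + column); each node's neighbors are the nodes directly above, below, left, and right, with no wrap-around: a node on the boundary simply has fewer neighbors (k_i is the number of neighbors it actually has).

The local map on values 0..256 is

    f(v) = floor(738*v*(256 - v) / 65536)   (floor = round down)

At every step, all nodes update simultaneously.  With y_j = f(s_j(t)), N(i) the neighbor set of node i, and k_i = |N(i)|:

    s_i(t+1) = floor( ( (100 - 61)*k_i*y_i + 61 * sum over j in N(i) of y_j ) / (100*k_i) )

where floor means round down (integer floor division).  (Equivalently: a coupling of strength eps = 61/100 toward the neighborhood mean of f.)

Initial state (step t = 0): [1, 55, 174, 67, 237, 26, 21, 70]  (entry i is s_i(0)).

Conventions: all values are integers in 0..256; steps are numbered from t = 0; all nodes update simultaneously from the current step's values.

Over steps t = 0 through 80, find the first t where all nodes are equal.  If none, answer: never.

Simulating step by step:
t=0: [1, 55, 174, 67, 237, 26, 21, 70]  (not all equal)
t=1: [53, 94, 127, 148, 40, 72, 97, 117]  (not all equal)
t=2: [128, 159, 178, 181, 120, 147, 172, 178]  (not all equal)
t=3: [180, 173, 159, 154, 182, 175, 163, 156]  (not all equal)
t=4: [155, 161, 170, 174, 154, 160, 169, 173]  (not all equal)
t=5: [174, 171, 165, 161, 174, 171, 165, 161]  (not all equal)
t=6: [160, 163, 168, 171, 160, 163, 168, 171]  (not all equal)
t=7: [171, 169, 166, 163, 171, 169, 166, 163]  (not all equal)
t=8: [163, 165, 167, 169, 163, 165, 167, 169]  (not all equal)
t=9: [169, 168, 167, 165, 169, 168, 167, 165]  (not all equal)
t=10: [165, 166, 167, 168, 165, 166, 167, 168]  (not all equal)
t=11: [168, 168, 167, 166, 168, 168, 167, 166]  (not all equal)
t=12: [166, 166, 167, 167, 166, 166, 167, 167]  (not all equal)
t=13: [168, 167, 167, 167, 168, 167, 167, 167]  (not all equal)
t=14: [166, 166, 167, 167, 166, 166, 167, 167]  (not all equal)

Answer: never
Key observation: The state at step 12 reappears at step 14 — the system is in a cycle of period 2 from step 12 on.  No step 0..14 is synchronized, and the cycle repeats forever, so no step up to 80 (or ever) has all nodes equal.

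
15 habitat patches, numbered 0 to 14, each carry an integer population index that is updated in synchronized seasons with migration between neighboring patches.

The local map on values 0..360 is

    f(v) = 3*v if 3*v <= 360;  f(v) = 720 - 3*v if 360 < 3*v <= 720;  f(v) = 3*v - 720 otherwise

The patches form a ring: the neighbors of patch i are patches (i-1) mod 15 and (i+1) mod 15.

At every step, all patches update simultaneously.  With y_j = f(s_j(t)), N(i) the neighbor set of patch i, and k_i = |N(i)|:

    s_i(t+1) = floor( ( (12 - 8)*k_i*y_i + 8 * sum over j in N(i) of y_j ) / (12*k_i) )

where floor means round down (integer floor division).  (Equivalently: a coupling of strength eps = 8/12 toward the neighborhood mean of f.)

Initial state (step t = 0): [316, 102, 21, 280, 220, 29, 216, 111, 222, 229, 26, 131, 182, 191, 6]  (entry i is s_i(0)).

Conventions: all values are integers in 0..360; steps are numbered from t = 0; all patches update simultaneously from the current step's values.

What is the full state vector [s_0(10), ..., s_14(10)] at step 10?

Simulating step by step:
t=0: [316, 102, 21, 280, 220, 29, 216, 111, 222, 229, 26, 131, 182, 191, 6]
t=1: [184, 199, 163, 81, 89, 73, 164, 153, 140, 55, 146, 193, 216, 113, 131]
t=2: [206, 174, 199, 247, 243, 238, 236, 263, 242, 249, 196, 165, 184, 246, 278]
t=3: [138, 141, 114, 51, 12, 9, 29, 29, 34, 55, 128, 175, 137, 100, 78]
t=4: [279, 315, 264, 177, 72, 50, 67, 92, 118, 201, 232, 280, 268, 281, 280]
t=5: [154, 138, 162, 159, 185, 189, 209, 277, 249, 165, 87, 76, 109, 109, 120]
t=6: [308, 266, 261, 214, 187, 137, 119, 77, 121, 171, 238, 272, 294, 338, 315]
t=7: [169, 115, 73, 100, 182, 275, 299, 315, 265, 190, 103, 88, 184, 227, 241]
t=8: [187, 259, 288, 231, 193, 152, 169, 159, 150, 178, 241, 247, 157, 70, 85]
t=9: [157, 120, 76, 104, 144, 206, 240, 242, 233, 153, 70, 91, 160, 238, 208]
t=10: [235, 279, 300, 276, 234, 130, 36, 9, 96, 164, 248, 241, 173, 114, 117]

Answer: [235, 279, 300, 276, 234, 130, 36, 9, 96, 164, 248, 241, 173, 114, 117]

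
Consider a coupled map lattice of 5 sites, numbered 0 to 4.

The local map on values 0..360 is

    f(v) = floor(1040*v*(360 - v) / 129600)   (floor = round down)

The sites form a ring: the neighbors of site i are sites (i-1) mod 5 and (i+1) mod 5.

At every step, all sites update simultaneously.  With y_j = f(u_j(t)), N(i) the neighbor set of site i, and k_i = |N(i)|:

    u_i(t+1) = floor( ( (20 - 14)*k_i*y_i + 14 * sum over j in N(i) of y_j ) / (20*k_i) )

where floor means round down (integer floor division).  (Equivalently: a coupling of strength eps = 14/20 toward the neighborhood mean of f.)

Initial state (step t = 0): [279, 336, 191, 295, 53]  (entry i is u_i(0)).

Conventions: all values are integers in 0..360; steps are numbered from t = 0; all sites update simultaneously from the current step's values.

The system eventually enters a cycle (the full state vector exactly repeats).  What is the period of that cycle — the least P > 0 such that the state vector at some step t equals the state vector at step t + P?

Simulating step by step:
t=0: [279, 336, 191, 295, 53]
t=1: [122, 173, 153, 182, 155]
t=2: [249, 248, 257, 255, 248]
t=3: [221, 218, 216, 216, 218]
t=4: [247, 247, 248, 248, 247]
t=5: [223, 222, 222, 222, 222]
t=6: [245, 245, 245, 245, 245]
t=7: [226, 226, 226, 226, 226]
t=8: [243, 243, 243, 243, 243]
t=9: [228, 228, 228, 228, 228]
t=10: [241, 241, 241, 241, 241]
t=11: [230, 230, 230, 230, 230]
t=12: [239, 239, 239, 239, 239]
t=13: [232, 232, 232, 232, 232]
t=14: [238, 238, 238, 238, 238]
t=15: [233, 233, 233, 233, 233]
t=16: [237, 237, 237, 237, 237]
t=17: [233, 233, 233, 233, 233]

Answer: 2
Key observation: The state at step 15, [233, 233, 233, 233, 233], reappears at step 17 — and no state repeats earlier — so the cycle the system enters has period 2.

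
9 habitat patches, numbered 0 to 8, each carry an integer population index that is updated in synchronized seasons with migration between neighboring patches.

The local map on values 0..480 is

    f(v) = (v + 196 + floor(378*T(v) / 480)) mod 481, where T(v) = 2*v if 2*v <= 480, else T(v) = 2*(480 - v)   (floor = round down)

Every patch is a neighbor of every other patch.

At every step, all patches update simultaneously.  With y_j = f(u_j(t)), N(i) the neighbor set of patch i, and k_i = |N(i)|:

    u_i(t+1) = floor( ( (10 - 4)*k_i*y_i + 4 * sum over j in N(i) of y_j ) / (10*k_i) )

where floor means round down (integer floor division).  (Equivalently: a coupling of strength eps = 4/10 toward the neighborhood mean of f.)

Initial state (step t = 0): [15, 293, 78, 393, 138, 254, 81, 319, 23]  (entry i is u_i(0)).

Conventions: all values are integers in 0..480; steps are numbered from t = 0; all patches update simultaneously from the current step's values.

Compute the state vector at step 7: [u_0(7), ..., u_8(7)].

Answer: [298, 298, 298, 298, 298, 298, 298, 298, 298]

Derivation:
t=0: [15, 293, 78, 393, 138, 254, 81, 319, 23]
t=1: [254, 291, 343, 260, 164, 304, 348, 283, 266]
t=2: [305, 294, 277, 304, 202, 290, 276, 296, 302]
t=3: [294, 298, 303, 295, 261, 299, 304, 297, 295]
t=4: [301, 300, 298, 301, 311, 300, 298, 300, 301]
t=5: [297, 297, 298, 297, 294, 297, 298, 297, 297]
t=6: [299, 299, 299, 299, 300, 299, 299, 299, 299]
t=7: [298, 298, 298, 298, 298, 298, 298, 298, 298]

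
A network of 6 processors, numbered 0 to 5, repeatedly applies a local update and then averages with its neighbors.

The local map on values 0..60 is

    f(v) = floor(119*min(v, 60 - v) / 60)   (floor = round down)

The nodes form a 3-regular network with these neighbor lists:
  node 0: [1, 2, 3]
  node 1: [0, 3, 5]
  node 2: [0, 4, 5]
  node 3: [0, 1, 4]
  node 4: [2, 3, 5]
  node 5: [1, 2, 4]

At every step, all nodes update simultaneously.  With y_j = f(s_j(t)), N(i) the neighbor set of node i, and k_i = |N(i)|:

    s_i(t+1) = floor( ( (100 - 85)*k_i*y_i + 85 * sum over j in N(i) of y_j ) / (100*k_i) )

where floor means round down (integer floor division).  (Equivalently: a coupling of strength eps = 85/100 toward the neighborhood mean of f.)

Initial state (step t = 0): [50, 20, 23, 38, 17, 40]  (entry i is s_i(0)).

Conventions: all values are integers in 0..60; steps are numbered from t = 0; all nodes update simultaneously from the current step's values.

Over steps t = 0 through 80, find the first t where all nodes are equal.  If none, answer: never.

Answer: never
Key observation: The state at step 12 reappears at step 21 — the system is in a cycle of period 9 from step 12 on.  No step 0..21 is synchronized, and the cycle repeats forever, so no step up to 80 (or ever) has all nodes equal.

Derivation:
t=0: [50, 20, 23, 38, 17, 40]  (not all equal)
t=1: [38, 34, 32, 32, 40, 39]  (not all equal)
t=2: [52, 47, 43, 45, 48, 47]  (not all equal)
t=3: [26, 23, 22, 22, 28, 26]  (not all equal)
t=4: [44, 47, 50, 49, 47, 48]  (not all equal)
t=5: [23, 25, 25, 26, 21, 23]  (not all equal)
t=6: [48, 47, 44, 45, 47, 46]  (not all equal)
t=7: [27, 26, 25, 25, 28, 27]  (not all equal)
t=8: [50, 51, 52, 52, 51, 51]  (not all equal)
t=9: [16, 17, 17, 17, 15, 16]  (not all equal)
t=10: [32, 31, 30, 31, 31, 31]  (not all equal)
t=11: [57, 56, 56, 56, 57, 57]  (not all equal)
t=12: [6, 5, 5, 5, 6, 6]  (not all equal)
t=13: [9, 10, 10, 10, 9, 9]  (not all equal)
t=14: [18, 17, 17, 17, 18, 18]  (not all equal)
t=15: [33, 34, 34, 34, 33, 33]  (not all equal)
t=16: [51, 52, 52, 52, 51, 51]  (not all equal)
t=17: [15, 16, 16, 16, 15, 15]  (not all equal)
t=18: [30, 29, 29, 29, 30, 30]  (not all equal)
t=19: [57, 58, 58, 58, 57, 57]  (not all equal)
t=20: [3, 4, 4, 4, 3, 3]  (not all equal)
t=21: [6, 5, 5, 5, 6, 6]  (not all equal)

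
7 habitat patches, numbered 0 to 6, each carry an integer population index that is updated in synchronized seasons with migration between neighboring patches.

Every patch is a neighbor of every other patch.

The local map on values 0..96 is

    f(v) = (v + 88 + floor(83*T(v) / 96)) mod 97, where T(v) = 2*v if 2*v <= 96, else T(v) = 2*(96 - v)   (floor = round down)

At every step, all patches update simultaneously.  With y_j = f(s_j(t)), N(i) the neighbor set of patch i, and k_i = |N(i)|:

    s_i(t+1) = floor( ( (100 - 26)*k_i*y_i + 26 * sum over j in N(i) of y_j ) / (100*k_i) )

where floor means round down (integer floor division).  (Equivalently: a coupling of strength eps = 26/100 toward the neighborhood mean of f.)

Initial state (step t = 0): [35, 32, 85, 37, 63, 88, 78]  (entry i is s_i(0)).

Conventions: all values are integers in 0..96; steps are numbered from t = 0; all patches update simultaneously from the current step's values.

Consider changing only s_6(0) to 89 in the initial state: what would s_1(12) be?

Simulating step by step:
t=0: [35, 32, 85, 37, 63, 88, 89]
t=1: [83, 78, 89, 87, 33, 87, 87]
t=2: [90, 25, 87, 88, 80, 88, 88]
t=3: [85, 63, 87, 86, 23, 86, 86]
t=4: [89, 33, 88, 88, 60, 88, 88]
t=5: [88, 80, 88, 88, 35, 88, 88]
t=6: [87, 24, 87, 87, 83, 87, 87]
t=7: [91, 65, 91, 91, 93, 91, 91]
t=8: [86, 32, 86, 86, 85, 86, 86]
t=9: [93, 82, 93, 93, 94, 93, 93]
t=10: [85, 23, 85, 85, 84, 85, 85]
t=11: [93, 63, 93, 93, 93, 93, 93]
t=12: [85, 33, 85, 85, 85, 85, 85]

Answer: s_1(12) = 33
Key observation: This trace re-runs the system from the modified initial state.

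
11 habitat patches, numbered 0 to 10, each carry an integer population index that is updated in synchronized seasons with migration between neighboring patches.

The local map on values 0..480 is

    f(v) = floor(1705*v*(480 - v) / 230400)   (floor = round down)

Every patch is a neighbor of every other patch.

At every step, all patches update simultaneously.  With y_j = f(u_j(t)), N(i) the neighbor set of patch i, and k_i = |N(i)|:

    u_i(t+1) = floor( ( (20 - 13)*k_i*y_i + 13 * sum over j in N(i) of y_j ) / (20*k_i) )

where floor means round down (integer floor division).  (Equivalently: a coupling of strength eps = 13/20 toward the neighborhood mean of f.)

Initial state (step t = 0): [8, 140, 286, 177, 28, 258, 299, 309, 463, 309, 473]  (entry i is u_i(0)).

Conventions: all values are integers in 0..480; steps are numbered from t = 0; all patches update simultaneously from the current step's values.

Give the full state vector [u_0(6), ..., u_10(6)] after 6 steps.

Simulating step by step:
t=0: [8, 140, 286, 177, 28, 258, 299, 309, 463, 309, 473]
t=1: [200, 293, 309, 305, 219, 313, 306, 304, 209, 304, 199]
t=2: [405, 403, 399, 400, 408, 397, 400, 400, 407, 400, 405]
t=3: [228, 230, 233, 232, 226, 234, 232, 232, 227, 232, 228]
t=4: [424, 424, 424, 424, 424, 424, 424, 424, 424, 424, 424]
t=5: [175, 175, 175, 175, 175, 175, 175, 175, 175, 175, 175]
t=6: [394, 394, 394, 394, 394, 394, 394, 394, 394, 394, 394]

Answer: [394, 394, 394, 394, 394, 394, 394, 394, 394, 394, 394]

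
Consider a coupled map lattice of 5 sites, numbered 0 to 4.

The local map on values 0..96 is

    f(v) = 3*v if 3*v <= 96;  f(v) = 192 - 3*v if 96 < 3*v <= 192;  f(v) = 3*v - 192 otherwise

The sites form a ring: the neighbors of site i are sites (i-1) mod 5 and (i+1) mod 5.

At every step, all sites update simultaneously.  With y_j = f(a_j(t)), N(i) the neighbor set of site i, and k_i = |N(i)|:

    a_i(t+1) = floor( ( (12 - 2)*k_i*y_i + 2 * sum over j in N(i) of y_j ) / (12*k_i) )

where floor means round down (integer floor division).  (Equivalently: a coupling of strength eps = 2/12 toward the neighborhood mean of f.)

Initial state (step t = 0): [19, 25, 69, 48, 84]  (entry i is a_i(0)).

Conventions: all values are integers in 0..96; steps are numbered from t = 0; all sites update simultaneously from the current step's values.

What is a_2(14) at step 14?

Simulating step by step:
t=0: [19, 25, 69, 48, 84]
t=1: [58, 68, 22, 46, 58]
t=2: [17, 17, 60, 52, 21]
t=3: [52, 47, 17, 36, 59]
t=4: [35, 49, 53, 75, 22]
t=5: [81, 47, 34, 35, 65]
t=6: [47, 54, 86, 80, 14]
t=7: [48, 34, 61, 49, 43]
t=8: [52, 79, 18, 43, 60]
t=9: [34, 45, 54, 58, 18]
t=10: [84, 57, 31, 22, 54]
t=11: [54, 30, 84, 65, 35]
t=12: [39, 82, 57, 14, 75]
t=13: [69, 53, 25, 39, 37]
t=14: [22, 35, 71, 75, 75]

Answer: a_2(14) = 71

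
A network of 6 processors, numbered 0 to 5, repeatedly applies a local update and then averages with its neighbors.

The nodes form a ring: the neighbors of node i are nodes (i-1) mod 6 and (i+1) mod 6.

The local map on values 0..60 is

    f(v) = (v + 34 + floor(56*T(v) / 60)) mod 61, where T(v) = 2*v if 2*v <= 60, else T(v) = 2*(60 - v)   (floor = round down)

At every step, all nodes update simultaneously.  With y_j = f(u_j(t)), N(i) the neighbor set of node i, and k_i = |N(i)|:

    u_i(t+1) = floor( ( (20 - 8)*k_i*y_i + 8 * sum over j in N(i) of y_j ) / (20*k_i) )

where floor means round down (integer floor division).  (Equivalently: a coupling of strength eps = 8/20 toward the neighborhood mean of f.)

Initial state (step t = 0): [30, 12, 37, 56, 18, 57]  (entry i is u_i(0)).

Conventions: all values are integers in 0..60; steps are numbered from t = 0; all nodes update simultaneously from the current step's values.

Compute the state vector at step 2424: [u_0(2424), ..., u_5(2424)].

Answer: [46, 46, 46, 46, 46, 46]
Key observation: The state at step 10, [46, 46, 46, 46, 46, 46], reappears at step 12: the system is in a cycle of period 2 from step 10 on.  Therefore the state at step 2424 equals the state at step 10 + ((2424 - 10) mod 2) = 10, which is [46, 46, 46, 46, 46, 46].

Derivation:
t=0: [30, 12, 37, 56, 18, 57]
t=1: [43, 26, 39, 36, 28, 37]
t=2: [48, 47, 50, 52, 52, 51]
t=3: [42, 43, 41, 39, 39, 40]
t=4: [48, 47, 49, 50, 50, 49]
t=5: [43, 43, 42, 41, 41, 42]
t=6: [47, 47, 48, 48, 48, 48]
t=7: [43, 43, 43, 43, 43, 43]
t=8: [47, 47, 47, 47, 47, 47]
t=9: [44, 44, 44, 44, 44, 44]
t=10: [46, 46, 46, 46, 46, 46]
t=11: [45, 45, 45, 45, 45, 45]
t=12: [46, 46, 46, 46, 46, 46]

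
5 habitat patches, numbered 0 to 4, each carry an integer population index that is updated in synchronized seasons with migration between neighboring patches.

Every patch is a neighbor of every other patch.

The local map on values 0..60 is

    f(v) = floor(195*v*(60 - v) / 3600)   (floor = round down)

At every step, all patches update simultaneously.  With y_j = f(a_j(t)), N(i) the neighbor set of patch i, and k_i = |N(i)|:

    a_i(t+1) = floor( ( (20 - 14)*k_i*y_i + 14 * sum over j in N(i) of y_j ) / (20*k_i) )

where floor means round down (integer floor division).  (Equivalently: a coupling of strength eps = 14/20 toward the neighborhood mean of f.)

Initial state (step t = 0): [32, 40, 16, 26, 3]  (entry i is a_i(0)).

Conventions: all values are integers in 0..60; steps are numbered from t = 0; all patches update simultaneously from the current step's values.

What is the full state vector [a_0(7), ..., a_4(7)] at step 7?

Simulating step by step:
t=0: [32, 40, 16, 26, 3]
t=1: [38, 37, 37, 38, 33]
t=2: [45, 46, 46, 45, 46]
t=3: [34, 34, 34, 34, 34]
t=4: [47, 47, 47, 47, 47]
t=5: [33, 33, 33, 33, 33]
t=6: [48, 48, 48, 48, 48]
t=7: [31, 31, 31, 31, 31]

Answer: [31, 31, 31, 31, 31]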